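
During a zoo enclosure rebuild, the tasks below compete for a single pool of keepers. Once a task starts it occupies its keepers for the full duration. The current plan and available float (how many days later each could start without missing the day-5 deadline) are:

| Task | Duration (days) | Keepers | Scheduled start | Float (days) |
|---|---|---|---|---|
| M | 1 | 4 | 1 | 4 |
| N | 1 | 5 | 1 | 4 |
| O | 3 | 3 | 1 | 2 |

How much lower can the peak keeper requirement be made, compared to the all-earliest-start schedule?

7

Early-start peak: d1:12  d2:3  d3:3  d4:0  d5:0 ⇒ 12.
Leveled (M@1, N@2, O@3): d1:4  d2:5  d3:3  d4:3  d5:3 ⇒ 5.
Reduction 12 − 5 = 7.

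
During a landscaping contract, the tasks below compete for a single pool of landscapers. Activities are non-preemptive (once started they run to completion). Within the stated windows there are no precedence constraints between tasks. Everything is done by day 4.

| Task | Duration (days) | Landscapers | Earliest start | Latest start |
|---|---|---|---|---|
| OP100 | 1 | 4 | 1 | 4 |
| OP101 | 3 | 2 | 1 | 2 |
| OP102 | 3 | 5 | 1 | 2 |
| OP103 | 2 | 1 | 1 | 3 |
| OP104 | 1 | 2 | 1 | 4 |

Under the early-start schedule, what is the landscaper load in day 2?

8

At early start, day 2 has: OP101, OP102, OP103.
Demand: 2 + 5 + 1 = 8.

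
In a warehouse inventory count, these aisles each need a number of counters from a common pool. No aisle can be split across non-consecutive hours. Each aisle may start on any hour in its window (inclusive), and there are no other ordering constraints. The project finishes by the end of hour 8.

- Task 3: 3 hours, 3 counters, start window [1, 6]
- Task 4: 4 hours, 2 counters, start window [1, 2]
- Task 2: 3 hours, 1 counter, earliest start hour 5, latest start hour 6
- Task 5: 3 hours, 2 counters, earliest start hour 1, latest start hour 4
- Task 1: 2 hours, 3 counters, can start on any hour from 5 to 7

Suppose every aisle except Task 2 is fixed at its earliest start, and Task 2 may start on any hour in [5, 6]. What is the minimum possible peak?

Task 2@5: h1:7  h2:7  h3:7  h4:2  h5:4  h6:4  h7:1  h8:0 → peak 7
Task 2@6: h1:7  h2:7  h3:7  h4:2  h5:3  h6:4  h7:1  h8:1 → peak 7
Best is Task 2@5, peak 7.

7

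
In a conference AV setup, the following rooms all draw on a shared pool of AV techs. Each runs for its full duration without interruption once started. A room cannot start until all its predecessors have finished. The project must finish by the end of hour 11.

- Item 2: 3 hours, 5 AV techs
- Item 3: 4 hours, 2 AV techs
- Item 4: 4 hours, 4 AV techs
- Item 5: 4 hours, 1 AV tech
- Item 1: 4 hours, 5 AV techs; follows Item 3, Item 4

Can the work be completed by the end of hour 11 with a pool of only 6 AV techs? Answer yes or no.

yes

Schedule Item 2@1, Item 3@4, Item 4@4, Item 5@8, Item 1@8: h1:5  h2:5  h3:5  h4:6  h5:6  h6:6  h7:6  h8:6  h9:6  h10:6  h11:6 — peak 6 ≤ 6.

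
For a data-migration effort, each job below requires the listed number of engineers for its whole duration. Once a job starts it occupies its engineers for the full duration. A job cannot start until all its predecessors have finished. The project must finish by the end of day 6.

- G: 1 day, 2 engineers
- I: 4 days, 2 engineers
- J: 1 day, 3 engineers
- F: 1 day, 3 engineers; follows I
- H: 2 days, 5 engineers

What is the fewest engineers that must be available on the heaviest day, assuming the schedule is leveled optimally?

Early-start (G@1, I@1, J@1, F@5, H@1) gives peak 12: d1:12  d2:7  d3:2  d4:2  d5:3  d6:0.
Shift H→2.
Schedule G@1, I@1, J@1, F@5, H@2: d1:7  d2:7  d3:7  d4:2  d5:3  d6:0 — peak 7.

7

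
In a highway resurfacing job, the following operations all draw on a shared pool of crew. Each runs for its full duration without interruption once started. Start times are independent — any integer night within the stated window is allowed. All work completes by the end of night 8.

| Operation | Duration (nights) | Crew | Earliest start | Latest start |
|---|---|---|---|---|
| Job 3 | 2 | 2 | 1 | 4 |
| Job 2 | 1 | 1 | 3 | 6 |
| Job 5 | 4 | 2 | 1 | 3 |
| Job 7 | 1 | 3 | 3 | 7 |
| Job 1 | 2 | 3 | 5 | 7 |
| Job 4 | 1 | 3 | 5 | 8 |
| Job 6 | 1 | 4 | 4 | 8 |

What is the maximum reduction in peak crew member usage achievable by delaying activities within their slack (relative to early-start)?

1

Early-start peak: n1:4  n2:4  n3:6  n4:6  n5:6  n6:3  n7:0  n8:0 ⇒ 6.
Leveled (Job 3@1, Job 2@3, Job 5@1, Job 7@4, Job 1@5, Job 4@7, Job 6@8): n1:4  n2:4  n3:3  n4:5  n5:3  n6:3  n7:3  n8:4 ⇒ 5.
Reduction 6 − 5 = 1.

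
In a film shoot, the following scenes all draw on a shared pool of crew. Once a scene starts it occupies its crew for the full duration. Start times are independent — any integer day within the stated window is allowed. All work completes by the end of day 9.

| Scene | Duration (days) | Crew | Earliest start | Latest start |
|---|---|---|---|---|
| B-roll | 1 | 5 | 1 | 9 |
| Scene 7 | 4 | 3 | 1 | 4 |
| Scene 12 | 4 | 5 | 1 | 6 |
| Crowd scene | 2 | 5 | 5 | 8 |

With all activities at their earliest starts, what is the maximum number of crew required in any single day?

13

Early-start schedule: B-roll@1, Scene 7@1, Scene 12@1, Crowd scene@5.
Load per day: day 1: 13, day 2: 8, day 3: 8, day 4: 8, day 5: 5, day 6: 5, day 7: 0, day 8: 0, day 9: 0.
Peak is 13.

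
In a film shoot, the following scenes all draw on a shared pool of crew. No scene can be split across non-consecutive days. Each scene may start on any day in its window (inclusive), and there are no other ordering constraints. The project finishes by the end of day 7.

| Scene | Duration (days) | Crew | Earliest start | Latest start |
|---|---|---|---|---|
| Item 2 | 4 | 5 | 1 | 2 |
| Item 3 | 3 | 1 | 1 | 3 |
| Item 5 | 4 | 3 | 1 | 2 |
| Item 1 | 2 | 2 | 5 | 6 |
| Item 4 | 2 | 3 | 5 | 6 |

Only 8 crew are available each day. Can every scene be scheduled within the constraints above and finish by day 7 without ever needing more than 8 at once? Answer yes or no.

The minimum achievable peak is 9; 8 < 9, so no feasible schedule stays within the cap.

no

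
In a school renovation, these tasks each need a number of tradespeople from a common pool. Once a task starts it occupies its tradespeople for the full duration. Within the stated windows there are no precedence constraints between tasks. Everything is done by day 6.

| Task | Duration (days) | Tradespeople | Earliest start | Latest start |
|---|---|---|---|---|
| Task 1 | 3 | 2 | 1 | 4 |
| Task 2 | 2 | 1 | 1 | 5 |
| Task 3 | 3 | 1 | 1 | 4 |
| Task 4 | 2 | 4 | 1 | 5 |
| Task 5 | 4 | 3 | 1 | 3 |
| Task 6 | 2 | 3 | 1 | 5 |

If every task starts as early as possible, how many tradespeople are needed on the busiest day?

14

Early-start schedule: Task 1@1, Task 2@1, Task 3@1, Task 4@1, Task 5@1, Task 6@1.
Load per day: day 1: 14, day 2: 14, day 3: 6, day 4: 3, day 5: 0, day 6: 0.
Peak is 14.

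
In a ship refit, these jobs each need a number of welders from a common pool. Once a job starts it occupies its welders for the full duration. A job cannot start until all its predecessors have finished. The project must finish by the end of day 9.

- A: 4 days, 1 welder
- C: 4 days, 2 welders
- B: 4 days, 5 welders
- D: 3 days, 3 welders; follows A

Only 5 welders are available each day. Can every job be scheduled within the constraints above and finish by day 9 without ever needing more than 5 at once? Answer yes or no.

no

The minimum achievable peak is 6; 5 < 6, so no feasible schedule stays within the cap.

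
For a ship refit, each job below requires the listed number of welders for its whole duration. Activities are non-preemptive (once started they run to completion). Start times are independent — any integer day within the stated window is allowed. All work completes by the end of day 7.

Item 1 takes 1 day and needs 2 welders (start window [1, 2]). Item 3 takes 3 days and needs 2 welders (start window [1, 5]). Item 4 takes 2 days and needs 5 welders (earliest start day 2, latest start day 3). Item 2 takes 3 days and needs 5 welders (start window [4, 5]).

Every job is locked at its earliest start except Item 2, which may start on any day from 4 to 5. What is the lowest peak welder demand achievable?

7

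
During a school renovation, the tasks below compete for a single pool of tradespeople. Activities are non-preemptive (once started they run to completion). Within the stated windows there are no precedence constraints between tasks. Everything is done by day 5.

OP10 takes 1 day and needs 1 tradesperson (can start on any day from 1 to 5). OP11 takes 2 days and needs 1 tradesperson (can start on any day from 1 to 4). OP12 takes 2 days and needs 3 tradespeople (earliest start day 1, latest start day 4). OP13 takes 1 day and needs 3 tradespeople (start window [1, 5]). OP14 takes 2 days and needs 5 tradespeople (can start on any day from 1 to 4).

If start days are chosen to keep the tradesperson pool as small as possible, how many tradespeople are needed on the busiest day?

Early-start (OP10@1, OP11@1, OP12@1, OP13@1, OP14@1) gives peak 13: d1:13  d2:9  d3:0  d4:0  d5:0.
Shift OP13→3, OP14→4.
Schedule OP10@1, OP11@1, OP12@1, OP13@3, OP14@4: d1:5  d2:4  d3:3  d4:5  d5:5 — peak 5.
Total tradesperson-days = 22 over 5 days ⇒ peak ≥ ⌈22/5⌉ = 5, so 5 is optimal.

5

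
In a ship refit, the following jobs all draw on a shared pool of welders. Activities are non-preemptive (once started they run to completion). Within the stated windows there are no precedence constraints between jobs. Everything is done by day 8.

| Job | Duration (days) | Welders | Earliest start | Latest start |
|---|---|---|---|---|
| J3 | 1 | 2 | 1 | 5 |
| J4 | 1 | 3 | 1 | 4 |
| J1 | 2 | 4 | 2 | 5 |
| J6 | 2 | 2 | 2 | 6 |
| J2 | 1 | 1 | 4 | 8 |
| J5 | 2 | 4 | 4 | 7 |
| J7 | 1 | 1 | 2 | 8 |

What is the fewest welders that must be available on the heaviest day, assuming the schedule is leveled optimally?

Early-start (J3@1, J4@1, J1@2, J6@2, J2@4, J5@4, J7@2) gives peak 7: d1:5  d2:7  d3:6  d4:5  d5:4  d6:0  d7:0  d8:0.
Shift J4→2, J1→3, J6→5, J2→5, J5→7.
Schedule J3@1, J4@2, J1@3, J6@5, J2@5, J5@7, J7@2: d1:2  d2:4  d3:4  d4:4  d5:3  d6:2  d7:4  d8:4 — peak 4.
Total welder-days = 27 over 8 days ⇒ peak ≥ ⌈27/8⌉ = 4, so 4 is optimal.

4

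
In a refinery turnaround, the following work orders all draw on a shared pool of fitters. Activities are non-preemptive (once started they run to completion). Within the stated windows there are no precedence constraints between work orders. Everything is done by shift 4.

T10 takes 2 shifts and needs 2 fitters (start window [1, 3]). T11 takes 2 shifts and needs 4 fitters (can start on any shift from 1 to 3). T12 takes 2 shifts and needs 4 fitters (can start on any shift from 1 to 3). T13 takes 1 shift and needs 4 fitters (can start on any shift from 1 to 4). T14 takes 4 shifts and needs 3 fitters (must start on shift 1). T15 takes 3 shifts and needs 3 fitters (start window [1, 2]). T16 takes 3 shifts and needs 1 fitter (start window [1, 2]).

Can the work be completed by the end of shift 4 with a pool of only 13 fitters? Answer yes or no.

Schedule T10@1, T11@1, T12@3, T13@1, T14@1, T15@2, T16@2: s1:13  s2:13  s3:11  s4:11 — peak 13 ≤ 13.

yes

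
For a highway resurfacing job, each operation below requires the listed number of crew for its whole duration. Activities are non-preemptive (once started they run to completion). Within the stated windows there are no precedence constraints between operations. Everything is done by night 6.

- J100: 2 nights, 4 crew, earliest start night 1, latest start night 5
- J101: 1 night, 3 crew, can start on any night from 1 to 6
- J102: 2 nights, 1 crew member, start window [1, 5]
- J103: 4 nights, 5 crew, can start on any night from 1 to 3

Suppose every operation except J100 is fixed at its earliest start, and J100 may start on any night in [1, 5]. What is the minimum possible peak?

J100@1: n1:13  n2:10  n3:5  n4:5  n5:0  n6:0 → peak 13
J100@2: n1:9  n2:10  n3:9  n4:5  n5:0  n6:0 → peak 10
J100@3: n1:9  n2:6  n3:9  n4:9  n5:0  n6:0 → peak 9
J100@4: n1:9  n2:6  n3:5  n4:9  n5:4  n6:0 → peak 9
J100@5: n1:9  n2:6  n3:5  n4:5  n5:4  n6:4 → peak 9
Best is J100@3, peak 9.

9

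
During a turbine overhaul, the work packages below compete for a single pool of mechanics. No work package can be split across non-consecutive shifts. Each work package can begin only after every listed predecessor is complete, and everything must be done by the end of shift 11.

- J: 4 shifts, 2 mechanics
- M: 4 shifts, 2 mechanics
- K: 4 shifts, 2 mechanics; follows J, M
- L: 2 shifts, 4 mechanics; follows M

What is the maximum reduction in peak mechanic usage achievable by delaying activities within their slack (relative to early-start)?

Early-start peak: s1:4  s2:4  s3:4  s4:4  s5:6  s6:6  s7:2  s8:2  s9:0  s10:0  s11:0 ⇒ 6.
Leveled (J@1, M@1, K@5, L@9): s1:4  s2:4  s3:4  s4:4  s5:2  s6:2  s7:2  s8:2  s9:4  s10:4  s11:0 ⇒ 4.
Reduction 6 − 4 = 2.

2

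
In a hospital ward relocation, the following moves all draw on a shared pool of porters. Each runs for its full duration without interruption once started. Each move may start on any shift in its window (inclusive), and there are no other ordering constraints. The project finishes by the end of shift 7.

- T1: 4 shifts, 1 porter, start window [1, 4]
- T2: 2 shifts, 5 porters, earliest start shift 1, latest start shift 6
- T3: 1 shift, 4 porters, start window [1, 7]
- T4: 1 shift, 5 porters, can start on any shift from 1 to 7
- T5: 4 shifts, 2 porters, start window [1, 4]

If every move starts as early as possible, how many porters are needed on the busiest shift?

Early-start schedule: T1@1, T2@1, T3@1, T4@1, T5@1.
Load per shift: shift 1: 17, shift 2: 8, shift 3: 3, shift 4: 3, shift 5: 0, shift 6: 0, shift 7: 0.
Peak is 17.

17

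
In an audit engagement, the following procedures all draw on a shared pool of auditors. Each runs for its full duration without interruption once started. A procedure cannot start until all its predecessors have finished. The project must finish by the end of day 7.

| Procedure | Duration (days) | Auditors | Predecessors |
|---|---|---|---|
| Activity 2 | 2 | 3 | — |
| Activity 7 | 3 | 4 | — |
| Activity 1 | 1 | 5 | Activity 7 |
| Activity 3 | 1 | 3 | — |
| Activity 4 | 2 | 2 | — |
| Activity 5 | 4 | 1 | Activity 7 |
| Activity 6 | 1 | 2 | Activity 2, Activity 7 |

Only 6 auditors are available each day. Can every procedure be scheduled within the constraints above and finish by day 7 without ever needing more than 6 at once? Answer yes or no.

yes

Schedule Activity 2@4, Activity 7@1, Activity 1@6, Activity 3@7, Activity 4@1, Activity 5@4, Activity 6@7: d1:6  d2:6  d3:4  d4:4  d5:4  d6:6  d7:6 — peak 6 ≤ 6.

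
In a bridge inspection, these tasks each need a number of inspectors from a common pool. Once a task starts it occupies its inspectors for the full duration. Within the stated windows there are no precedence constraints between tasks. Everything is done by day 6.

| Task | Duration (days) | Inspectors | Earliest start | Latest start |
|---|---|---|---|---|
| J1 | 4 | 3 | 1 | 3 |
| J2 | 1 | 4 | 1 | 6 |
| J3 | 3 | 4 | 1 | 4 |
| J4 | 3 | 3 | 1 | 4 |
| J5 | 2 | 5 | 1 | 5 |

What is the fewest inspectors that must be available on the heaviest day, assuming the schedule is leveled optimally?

Early-start (J1@1, J2@1, J3@1, J4@1, J5@1) gives peak 19: d1:19  d2:15  d3:10  d4:3  d5:0  d6:0.
Shift J3→2, J5→5.
Schedule J1@1, J2@1, J3@2, J4@1, J5@5: d1:10  d2:10  d3:10  d4:7  d5:5  d6:5 — peak 10.

10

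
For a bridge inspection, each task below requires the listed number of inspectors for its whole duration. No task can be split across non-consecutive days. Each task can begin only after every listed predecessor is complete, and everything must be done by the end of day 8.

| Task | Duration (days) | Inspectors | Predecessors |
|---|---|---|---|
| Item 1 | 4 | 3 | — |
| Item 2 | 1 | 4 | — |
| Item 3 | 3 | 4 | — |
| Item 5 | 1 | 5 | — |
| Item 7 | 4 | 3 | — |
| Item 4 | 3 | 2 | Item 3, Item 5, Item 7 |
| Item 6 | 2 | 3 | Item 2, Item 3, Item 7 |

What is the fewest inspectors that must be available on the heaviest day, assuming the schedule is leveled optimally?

8

Early-start (Item 1@1, Item 2@1, Item 3@1, Item 5@1, Item 7@1, Item 4@5, Item 6@5) gives peak 19: d1:19  d2:10  d3:10  d4:6  d5:5  d6:5  d7:2  d8:0.
Shift Item 1→5, Item 5→4, Item 7→2, Item 4→6, Item 6→6.
Schedule Item 1@5, Item 2@1, Item 3@1, Item 5@4, Item 7@2, Item 4@6, Item 6@6: d1:8  d2:7  d3:7  d4:8  d5:6  d6:8  d7:8  d8:5 — peak 8.
Total inspector-days = 57 over 8 days ⇒ peak ≥ ⌈57/8⌉ = 8, so 8 is optimal.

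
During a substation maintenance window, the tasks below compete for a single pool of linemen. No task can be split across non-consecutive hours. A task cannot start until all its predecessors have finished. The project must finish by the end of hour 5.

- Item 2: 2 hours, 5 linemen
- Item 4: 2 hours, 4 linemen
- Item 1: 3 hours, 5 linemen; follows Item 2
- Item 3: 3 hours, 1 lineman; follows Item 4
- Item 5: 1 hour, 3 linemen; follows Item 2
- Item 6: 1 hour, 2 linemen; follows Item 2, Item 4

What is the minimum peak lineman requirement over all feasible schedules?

9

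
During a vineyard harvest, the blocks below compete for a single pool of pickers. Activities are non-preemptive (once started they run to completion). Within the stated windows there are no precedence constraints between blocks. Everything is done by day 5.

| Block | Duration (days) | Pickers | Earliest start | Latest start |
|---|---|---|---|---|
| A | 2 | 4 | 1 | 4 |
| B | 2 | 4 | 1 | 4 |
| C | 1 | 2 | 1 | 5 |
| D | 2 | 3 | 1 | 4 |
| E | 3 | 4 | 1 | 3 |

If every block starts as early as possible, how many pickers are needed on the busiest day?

Early-start schedule: A@1, B@1, C@1, D@1, E@1.
Load per day: day 1: 17, day 2: 15, day 3: 4, day 4: 0, day 5: 0.
Peak is 17.

17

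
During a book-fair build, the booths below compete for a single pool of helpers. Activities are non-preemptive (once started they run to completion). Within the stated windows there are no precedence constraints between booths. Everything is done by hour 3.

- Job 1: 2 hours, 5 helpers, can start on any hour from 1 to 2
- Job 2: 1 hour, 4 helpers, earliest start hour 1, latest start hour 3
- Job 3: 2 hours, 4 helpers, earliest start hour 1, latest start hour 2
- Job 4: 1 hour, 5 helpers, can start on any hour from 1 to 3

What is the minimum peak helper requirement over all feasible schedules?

9

Early-start (Job 1@1, Job 2@1, Job 3@1, Job 4@1) gives peak 18: h1:18  h2:9  h3:0.
Shift Job 3→2, Job 4→3.
Schedule Job 1@1, Job 2@1, Job 3@2, Job 4@3: h1:9  h2:9  h3:9 — peak 9.
Total helper-hours = 27 over 3 hours ⇒ peak ≥ ⌈27/3⌉ = 9, so 9 is optimal.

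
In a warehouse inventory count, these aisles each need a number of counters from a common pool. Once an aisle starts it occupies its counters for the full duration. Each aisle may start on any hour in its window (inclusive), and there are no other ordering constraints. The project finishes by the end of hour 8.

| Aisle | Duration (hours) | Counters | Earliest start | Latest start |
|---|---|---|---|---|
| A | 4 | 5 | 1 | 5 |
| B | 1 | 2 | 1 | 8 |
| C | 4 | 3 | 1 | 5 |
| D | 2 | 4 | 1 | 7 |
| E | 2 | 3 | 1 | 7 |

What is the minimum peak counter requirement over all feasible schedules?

7

Early-start (A@1, B@1, C@1, D@1, E@1) gives peak 17: h1:17  h2:15  h3:8  h4:8  h5:0  h6:0  h7:0  h8:0.
Shift C→5, D→5, E→7.
Schedule A@1, B@1, C@5, D@5, E@7: h1:7  h2:5  h3:5  h4:5  h5:7  h6:7  h7:6  h8:6 — peak 7.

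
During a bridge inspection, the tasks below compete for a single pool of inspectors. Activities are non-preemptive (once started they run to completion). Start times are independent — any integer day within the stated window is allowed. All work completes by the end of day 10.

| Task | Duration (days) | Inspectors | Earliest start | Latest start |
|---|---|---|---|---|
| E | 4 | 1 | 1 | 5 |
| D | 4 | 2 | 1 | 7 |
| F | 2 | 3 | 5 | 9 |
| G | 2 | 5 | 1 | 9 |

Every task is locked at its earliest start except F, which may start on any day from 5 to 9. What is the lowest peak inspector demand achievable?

F@5: d1:8  d2:8  d3:3  d4:3  d5:3  d6:3  d7:0  d8:0  d9:0  d10:0 → peak 8
F@6: d1:8  d2:8  d3:3  d4:3  d5:0  d6:3  d7:3  d8:0  d9:0  d10:0 → peak 8
F@7: d1:8  d2:8  d3:3  d4:3  d5:0  d6:0  d7:3  d8:3  d9:0  d10:0 → peak 8
F@8: d1:8  d2:8  d3:3  d4:3  d5:0  d6:0  d7:0  d8:3  d9:3  d10:0 → peak 8
F@9: d1:8  d2:8  d3:3  d4:3  d5:0  d6:0  d7:0  d8:0  d9:3  d10:3 → peak 8
Best is F@5, peak 8.

8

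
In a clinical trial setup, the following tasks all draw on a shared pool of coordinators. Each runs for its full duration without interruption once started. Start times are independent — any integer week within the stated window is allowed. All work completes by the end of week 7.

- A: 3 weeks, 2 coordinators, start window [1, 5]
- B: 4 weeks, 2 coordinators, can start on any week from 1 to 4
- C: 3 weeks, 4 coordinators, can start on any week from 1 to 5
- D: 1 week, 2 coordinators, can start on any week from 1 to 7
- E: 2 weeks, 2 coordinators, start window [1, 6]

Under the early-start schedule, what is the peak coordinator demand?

12

Early-start schedule: A@1, B@1, C@1, D@1, E@1.
Load per week: week 1: 12, week 2: 10, week 3: 8, week 4: 2, week 5: 0, week 6: 0, week 7: 0.
Peak is 12.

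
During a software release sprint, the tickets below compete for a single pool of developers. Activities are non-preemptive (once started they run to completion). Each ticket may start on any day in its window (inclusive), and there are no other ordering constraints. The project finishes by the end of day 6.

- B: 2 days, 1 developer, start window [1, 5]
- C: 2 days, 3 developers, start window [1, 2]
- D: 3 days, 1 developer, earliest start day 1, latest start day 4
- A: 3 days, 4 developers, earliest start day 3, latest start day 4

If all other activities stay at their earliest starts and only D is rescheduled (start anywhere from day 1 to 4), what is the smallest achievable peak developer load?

5

D@1: d1:5  d2:5  d3:5  d4:4  d5:4  d6:0 → peak 5
D@2: d1:4  d2:5  d3:5  d4:5  d5:4  d6:0 → peak 5
D@3: d1:4  d2:4  d3:5  d4:5  d5:5  d6:0 → peak 5
D@4: d1:4  d2:4  d3:4  d4:5  d5:5  d6:1 → peak 5
Best is D@1, peak 5.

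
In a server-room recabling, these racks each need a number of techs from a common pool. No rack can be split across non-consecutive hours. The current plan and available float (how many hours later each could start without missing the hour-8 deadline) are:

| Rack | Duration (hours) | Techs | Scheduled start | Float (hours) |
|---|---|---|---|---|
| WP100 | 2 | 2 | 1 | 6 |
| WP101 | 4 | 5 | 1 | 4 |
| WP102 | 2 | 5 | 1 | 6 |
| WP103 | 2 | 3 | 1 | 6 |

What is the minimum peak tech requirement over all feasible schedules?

Early-start (WP100@1, WP101@1, WP102@1, WP103@1) gives peak 15: h1:15  h2:15  h3:5  h4:5  h5:0  h6:0  h7:0  h8:0.
Shift WP101→3, WP102→7.
Schedule WP100@1, WP101@3, WP102@7, WP103@1: h1:5  h2:5  h3:5  h4:5  h5:5  h6:5  h7:5  h8:5 — peak 5.
Total tech-hours = 40 over 8 hours ⇒ peak ≥ ⌈40/8⌉ = 5, so 5 is optimal.

5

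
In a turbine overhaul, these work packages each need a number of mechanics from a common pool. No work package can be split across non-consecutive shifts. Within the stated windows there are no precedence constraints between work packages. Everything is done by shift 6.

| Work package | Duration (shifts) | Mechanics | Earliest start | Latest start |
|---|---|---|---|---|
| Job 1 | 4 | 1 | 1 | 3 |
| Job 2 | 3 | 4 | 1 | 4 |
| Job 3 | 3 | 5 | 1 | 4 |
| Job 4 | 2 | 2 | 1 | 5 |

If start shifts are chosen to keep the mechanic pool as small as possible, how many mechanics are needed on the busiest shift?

6

Early-start (Job 1@1, Job 2@1, Job 3@1, Job 4@1) gives peak 12: s1:12  s2:12  s3:10  s4:1  s5:0  s6:0.
Shift Job 2→4, Job 4→5.
Schedule Job 1@1, Job 2@4, Job 3@1, Job 4@5: s1:6  s2:6  s3:6  s4:5  s5:6  s6:6 — peak 6.
Total mechanic-shifts = 35 over 6 shifts ⇒ peak ≥ ⌈35/6⌉ = 6, so 6 is optimal.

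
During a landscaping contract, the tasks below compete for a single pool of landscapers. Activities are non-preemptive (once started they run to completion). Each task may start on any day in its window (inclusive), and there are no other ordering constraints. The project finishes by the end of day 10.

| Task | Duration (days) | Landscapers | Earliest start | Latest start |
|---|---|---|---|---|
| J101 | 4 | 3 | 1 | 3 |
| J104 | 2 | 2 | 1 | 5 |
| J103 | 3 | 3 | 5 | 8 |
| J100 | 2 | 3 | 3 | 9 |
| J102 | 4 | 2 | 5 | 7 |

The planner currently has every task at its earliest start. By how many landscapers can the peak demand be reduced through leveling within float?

Early-start peak: d1:5  d2:5  d3:6  d4:6  d5:5  d6:5  d7:5  d8:2  d9:0  d10:0 ⇒ 6.
Leveled (J101@1, J104@1, J103@5, J100@8, J102@5): d1:5  d2:5  d3:3  d4:3  d5:5  d6:5  d7:5  d8:5  d9:3  d10:0 ⇒ 5.
Reduction 6 − 5 = 1.

1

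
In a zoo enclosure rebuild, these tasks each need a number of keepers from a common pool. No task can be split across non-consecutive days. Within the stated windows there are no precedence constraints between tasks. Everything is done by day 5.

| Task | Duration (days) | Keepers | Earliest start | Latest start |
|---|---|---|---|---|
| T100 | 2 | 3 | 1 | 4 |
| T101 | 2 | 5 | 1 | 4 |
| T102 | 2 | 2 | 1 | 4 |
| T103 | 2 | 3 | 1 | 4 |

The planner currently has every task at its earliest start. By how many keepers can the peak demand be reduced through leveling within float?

Early-start peak: d1:13  d2:13  d3:0  d4:0  d5:0 ⇒ 13.
Leveled (T100@1, T101@3, T102@3, T103@1): d1:6  d2:6  d3:7  d4:7  d5:0 ⇒ 7.
Reduction 13 − 7 = 6.

6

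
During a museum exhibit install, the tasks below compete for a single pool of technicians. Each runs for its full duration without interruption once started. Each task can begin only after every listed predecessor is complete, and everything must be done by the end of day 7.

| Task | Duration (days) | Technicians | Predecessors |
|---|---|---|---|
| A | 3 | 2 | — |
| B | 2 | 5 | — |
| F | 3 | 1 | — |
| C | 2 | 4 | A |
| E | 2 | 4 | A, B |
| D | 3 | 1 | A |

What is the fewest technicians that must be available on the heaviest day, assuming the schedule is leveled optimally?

7

Early-start (A@1, B@1, F@1, C@4, E@4, D@4) gives peak 9: d1:8  d2:8  d3:3  d4:9  d5:9  d6:1  d7:0.
Shift F→3, E→6.
Schedule A@1, B@1, F@3, C@4, E@6, D@4: d1:7  d2:7  d3:3  d4:6  d5:6  d6:5  d7:4 — peak 7.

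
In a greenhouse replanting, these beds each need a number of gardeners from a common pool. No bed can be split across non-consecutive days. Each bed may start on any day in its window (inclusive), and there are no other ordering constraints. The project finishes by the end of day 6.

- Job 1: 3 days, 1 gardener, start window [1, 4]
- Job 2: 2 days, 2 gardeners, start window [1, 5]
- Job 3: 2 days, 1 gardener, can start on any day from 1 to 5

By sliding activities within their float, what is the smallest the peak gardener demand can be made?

Early-start (Job 1@1, Job 2@1, Job 3@1) gives peak 4: d1:4  d2:4  d3:1  d4:0  d5:0  d6:0.
Shift Job 2→4.
Schedule Job 1@1, Job 2@4, Job 3@1: d1:2  d2:2  d3:1  d4:2  d5:2  d6:0 — peak 2.
Total gardener-days = 9 over 6 days ⇒ peak ≥ ⌈9/6⌉ = 2, so 2 is optimal.

2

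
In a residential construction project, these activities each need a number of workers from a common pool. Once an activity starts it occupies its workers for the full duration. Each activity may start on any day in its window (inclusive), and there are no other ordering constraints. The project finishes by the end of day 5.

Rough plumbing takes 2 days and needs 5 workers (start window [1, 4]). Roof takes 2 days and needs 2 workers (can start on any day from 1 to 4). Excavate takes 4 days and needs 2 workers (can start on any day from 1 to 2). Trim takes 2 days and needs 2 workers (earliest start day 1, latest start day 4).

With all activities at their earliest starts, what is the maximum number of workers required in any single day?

Early-start schedule: Rough plumbing@1, Roof@1, Excavate@1, Trim@1.
Load per day: day 1: 11, day 2: 11, day 3: 2, day 4: 2, day 5: 0.
Peak is 11.

11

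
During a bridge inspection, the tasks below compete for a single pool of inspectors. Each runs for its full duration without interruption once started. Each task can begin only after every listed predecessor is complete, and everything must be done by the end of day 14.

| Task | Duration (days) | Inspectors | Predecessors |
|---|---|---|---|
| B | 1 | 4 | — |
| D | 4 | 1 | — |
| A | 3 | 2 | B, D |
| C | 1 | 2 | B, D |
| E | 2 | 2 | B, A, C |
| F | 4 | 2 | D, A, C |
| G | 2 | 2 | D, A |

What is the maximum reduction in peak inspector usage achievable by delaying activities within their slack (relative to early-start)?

2

Early-start peak: d1:5  d2:1  d3:1  d4:1  d5:4  d6:2  d7:2  d8:6  d9:6  d10:2  d11:2  d12:0  d13:0  d14:0 ⇒ 6.
Leveled (B@1, D@2, A@6, C@6, E@9, F@9, G@11): d1:4  d2:1  d3:1  d4:1  d5:1  d6:4  d7:2  d8:2  d9:4  d10:4  d11:4  d12:4  d13:0  d14:0 ⇒ 4.
Reduction 6 − 4 = 2.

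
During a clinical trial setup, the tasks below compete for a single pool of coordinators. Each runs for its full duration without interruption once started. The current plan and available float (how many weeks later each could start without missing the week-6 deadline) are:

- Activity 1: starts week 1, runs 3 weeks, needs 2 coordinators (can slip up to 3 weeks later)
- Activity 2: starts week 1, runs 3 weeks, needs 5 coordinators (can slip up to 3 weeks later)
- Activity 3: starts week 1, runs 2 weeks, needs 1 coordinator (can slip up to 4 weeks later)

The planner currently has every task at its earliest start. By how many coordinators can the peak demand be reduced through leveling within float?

3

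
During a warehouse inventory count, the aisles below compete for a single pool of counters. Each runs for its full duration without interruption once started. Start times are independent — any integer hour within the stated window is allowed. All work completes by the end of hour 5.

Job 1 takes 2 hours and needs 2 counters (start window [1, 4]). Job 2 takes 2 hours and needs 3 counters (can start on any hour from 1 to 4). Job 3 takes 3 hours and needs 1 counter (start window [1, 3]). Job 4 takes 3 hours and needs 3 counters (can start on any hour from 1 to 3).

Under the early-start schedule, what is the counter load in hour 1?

9

At early start, hour 1 has: Job 1, Job 2, Job 3, Job 4.
Demand: 2 + 3 + 1 + 3 = 9.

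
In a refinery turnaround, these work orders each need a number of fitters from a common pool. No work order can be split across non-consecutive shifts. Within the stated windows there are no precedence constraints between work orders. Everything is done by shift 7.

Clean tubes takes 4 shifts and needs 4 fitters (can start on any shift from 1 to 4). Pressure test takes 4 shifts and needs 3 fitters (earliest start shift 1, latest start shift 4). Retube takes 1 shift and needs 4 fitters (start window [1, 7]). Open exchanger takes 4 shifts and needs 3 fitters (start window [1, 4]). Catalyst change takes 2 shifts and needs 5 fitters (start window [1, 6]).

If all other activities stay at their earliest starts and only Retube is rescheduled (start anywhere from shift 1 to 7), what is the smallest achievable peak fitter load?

Retube@1: s1:19  s2:15  s3:10  s4:10  s5:0  s6:0  s7:0 → peak 19
Retube@2: s1:15  s2:19  s3:10  s4:10  s5:0  s6:0  s7:0 → peak 19
Retube@3: s1:15  s2:15  s3:14  s4:10  s5:0  s6:0  s7:0 → peak 15
Retube@4: s1:15  s2:15  s3:10  s4:14  s5:0  s6:0  s7:0 → peak 15
Retube@5: s1:15  s2:15  s3:10  s4:10  s5:4  s6:0  s7:0 → peak 15
Retube@6: s1:15  s2:15  s3:10  s4:10  s5:0  s6:4  s7:0 → peak 15
Retube@7: s1:15  s2:15  s3:10  s4:10  s5:0  s6:0  s7:4 → peak 15
Best is Retube@3, peak 15.

15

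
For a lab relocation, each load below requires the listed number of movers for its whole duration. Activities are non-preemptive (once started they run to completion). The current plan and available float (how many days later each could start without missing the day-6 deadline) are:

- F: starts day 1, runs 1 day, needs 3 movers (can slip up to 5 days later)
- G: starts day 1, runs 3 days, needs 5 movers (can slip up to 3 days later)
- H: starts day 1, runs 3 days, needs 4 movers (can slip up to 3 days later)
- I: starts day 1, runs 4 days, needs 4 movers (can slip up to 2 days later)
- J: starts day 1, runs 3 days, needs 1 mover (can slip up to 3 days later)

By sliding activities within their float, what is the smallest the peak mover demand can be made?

Early-start (F@1, G@1, H@1, I@1, J@1) gives peak 17: d1:17  d2:14  d3:14  d4:4  d5:0  d6:0.
Shift H→4, I→2, J→4.
Schedule F@1, G@1, H@4, I@2, J@4: d1:8  d2:9  d3:9  d4:9  d5:9  d6:5 — peak 9.
Total mover-days = 49 over 6 days ⇒ peak ≥ ⌈49/6⌉ = 9, so 9 is optimal.

9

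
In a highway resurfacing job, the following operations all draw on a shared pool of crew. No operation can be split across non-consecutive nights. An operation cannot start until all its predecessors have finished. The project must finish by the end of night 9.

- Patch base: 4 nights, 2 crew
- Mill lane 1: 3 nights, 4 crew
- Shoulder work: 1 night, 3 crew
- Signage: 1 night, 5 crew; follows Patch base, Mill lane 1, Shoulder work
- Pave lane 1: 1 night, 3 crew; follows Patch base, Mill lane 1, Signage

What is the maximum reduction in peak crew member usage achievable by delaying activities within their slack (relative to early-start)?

4

Early-start peak: n1:9  n2:6  n3:6  n4:2  n5:5  n6:3  n7:0  n8:0  n9:0 ⇒ 9.
Leveled (Patch base@1, Mill lane 1@5, Shoulder work@1, Signage@8, Pave lane 1@9): n1:5  n2:2  n3:2  n4:2  n5:4  n6:4  n7:4  n8:5  n9:3 ⇒ 5.
Reduction 9 − 5 = 4.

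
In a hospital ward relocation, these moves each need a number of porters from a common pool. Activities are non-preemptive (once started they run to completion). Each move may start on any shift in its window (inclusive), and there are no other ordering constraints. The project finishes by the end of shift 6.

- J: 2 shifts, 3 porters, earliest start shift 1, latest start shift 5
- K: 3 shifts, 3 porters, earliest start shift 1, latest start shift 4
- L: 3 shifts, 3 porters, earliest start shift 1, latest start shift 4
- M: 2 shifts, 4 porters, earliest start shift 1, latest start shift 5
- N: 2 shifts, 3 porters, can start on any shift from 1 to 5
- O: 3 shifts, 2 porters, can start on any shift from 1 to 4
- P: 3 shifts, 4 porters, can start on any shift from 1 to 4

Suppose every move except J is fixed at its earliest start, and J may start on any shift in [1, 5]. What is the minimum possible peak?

J@1: s1:22  s2:22  s3:12  s4:0  s5:0  s6:0 → peak 22
J@2: s1:19  s2:22  s3:15  s4:0  s5:0  s6:0 → peak 22
J@3: s1:19  s2:19  s3:15  s4:3  s5:0  s6:0 → peak 19
J@4: s1:19  s2:19  s3:12  s4:3  s5:3  s6:0 → peak 19
J@5: s1:19  s2:19  s3:12  s4:0  s5:3  s6:3 → peak 19
Best is J@3, peak 19.

19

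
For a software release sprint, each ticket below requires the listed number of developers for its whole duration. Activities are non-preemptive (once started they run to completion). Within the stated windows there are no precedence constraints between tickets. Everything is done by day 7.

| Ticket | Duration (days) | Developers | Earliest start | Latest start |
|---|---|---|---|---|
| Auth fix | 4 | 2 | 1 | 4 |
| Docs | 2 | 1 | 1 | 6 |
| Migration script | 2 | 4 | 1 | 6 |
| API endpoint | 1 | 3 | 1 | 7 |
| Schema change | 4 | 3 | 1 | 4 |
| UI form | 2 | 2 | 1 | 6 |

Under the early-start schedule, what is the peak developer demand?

Early-start schedule: Auth fix@1, Docs@1, Migration script@1, API endpoint@1, Schema change@1, UI form@1.
Load per day: day 1: 15, day 2: 12, day 3: 5, day 4: 5, day 5: 0, day 6: 0, day 7: 0.
Peak is 15.

15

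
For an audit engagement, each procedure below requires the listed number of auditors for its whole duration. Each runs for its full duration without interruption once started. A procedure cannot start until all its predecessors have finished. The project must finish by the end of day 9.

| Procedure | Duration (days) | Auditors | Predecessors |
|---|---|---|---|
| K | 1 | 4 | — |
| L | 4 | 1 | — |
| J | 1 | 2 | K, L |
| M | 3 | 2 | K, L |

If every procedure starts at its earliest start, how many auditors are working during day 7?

2

At early start, day 7 has: M.
Demand: 2 = 2.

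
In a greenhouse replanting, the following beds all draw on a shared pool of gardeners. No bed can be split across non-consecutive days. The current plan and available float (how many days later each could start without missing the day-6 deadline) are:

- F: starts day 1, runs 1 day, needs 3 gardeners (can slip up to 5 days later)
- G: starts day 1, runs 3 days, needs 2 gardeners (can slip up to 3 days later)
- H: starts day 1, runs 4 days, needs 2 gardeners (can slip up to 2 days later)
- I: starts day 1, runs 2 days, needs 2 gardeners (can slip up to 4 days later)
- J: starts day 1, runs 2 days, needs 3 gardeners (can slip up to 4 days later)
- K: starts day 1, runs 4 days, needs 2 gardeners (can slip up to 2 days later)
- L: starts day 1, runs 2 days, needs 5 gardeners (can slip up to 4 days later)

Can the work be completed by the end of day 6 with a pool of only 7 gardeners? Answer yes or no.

no

Total gardener-days = 45; over 6 days the average is 45/6 > 7, so some day must exceed 7.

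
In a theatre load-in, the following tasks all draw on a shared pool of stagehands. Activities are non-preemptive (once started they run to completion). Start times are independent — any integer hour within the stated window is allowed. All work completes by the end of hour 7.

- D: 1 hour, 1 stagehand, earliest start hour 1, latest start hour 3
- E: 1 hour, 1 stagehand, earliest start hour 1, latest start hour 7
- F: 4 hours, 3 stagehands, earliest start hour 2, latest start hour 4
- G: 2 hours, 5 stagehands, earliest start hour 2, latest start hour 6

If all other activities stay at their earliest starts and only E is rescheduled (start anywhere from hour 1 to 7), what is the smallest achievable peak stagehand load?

E@1: h1:2  h2:8  h3:8  h4:3  h5:3  h6:0  h7:0 → peak 8
E@2: h1:1  h2:9  h3:8  h4:3  h5:3  h6:0  h7:0 → peak 9
E@3: h1:1  h2:8  h3:9  h4:3  h5:3  h6:0  h7:0 → peak 9
E@4: h1:1  h2:8  h3:8  h4:4  h5:3  h6:0  h7:0 → peak 8
E@5: h1:1  h2:8  h3:8  h4:3  h5:4  h6:0  h7:0 → peak 8
E@6: h1:1  h2:8  h3:8  h4:3  h5:3  h6:1  h7:0 → peak 8
E@7: h1:1  h2:8  h3:8  h4:3  h5:3  h6:0  h7:1 → peak 8
Best is E@1, peak 8.

8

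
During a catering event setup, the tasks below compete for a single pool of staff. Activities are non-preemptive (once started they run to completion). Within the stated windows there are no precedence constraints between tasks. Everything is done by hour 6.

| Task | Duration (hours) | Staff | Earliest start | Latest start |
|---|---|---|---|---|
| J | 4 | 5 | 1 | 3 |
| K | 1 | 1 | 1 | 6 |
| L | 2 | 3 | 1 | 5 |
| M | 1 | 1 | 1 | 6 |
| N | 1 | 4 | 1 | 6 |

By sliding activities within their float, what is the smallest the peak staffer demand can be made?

Early-start (J@1, K@1, L@1, M@1, N@1) gives peak 14: h1:14  h2:8  h3:5  h4:5  h5:0  h6:0.
Shift L→5, N→5.
Schedule J@1, K@1, L@5, M@1, N@5: h1:7  h2:5  h3:5  h4:5  h5:7  h6:3 — peak 7.

7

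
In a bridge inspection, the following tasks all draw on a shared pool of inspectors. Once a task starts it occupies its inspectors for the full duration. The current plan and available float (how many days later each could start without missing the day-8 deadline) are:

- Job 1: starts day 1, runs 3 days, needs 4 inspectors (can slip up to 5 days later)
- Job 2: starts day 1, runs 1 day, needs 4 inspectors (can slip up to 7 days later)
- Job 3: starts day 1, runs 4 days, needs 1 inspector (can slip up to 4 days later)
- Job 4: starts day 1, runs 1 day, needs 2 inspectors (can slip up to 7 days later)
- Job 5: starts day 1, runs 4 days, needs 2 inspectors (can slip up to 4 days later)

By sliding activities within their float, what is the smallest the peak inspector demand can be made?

Early-start (Job 1@1, Job 2@1, Job 3@1, Job 4@1, Job 5@1) gives peak 13: d1:13  d2:7  d3:7  d4:3  d5:0  d6:0  d7:0  d8:0.
Shift Job 2→4, Job 4→5, Job 5→5.
Schedule Job 1@1, Job 2@4, Job 3@1, Job 4@5, Job 5@5: d1:5  d2:5  d3:5  d4:5  d5:4  d6:2  d7:2  d8:2 — peak 5.

5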